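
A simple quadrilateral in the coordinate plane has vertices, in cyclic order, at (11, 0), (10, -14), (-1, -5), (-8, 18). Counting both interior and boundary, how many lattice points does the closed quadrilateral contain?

240

By the shoelace formula, twice the signed area is |[11·(-14) − 10·0] + [10·(-5) − (-1)·(-14)] + [(-1)·18 − (-8)·(-5)] + [(-8)·0 − 11·18]| = 474, so the area is 237.
The number of boundary lattice points is Σ gcd(|Δx|,|Δy|) = gcd(1,14) + gcd(11,9) + gcd(7,23) + gcd(19,18) = 1+1+1+1 = 4.
Pick's theorem gives I = A − B/2 + 1 = 237 − 4/2 + 1 = 236, so the closed region contains I + B = 236 + 4 = 240 lattice points.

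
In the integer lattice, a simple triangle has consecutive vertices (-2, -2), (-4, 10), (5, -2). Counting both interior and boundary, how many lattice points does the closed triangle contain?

49

The shoelace formula gives twice the area as |((-2)·10 − (-4)·(-2)) + ((-4)·(-2) − 5·10) + (5·(-2) − (-2)·(-2))| = 84, so the area is 42.
Summing gcd(|Δx|,|Δy|) over the edges gives the boundary count: gcd(2,12) + gcd(9,12) + gcd(7,0) = 2+3+7 = 12.
Pick's theorem gives I = A − B/2 + 1 = 42 − 12/2 + 1 = 37, so the closed region contains I + B = 37 + 12 = 49 lattice points.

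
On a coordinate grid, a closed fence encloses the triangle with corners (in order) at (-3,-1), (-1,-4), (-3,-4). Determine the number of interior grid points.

By the shoelace formula, twice the signed area is |[(-3)·(-4) − (-1)·(-1)] + [(-1)·(-4) − (-3)·(-4)] + [(-3)·(-1) − (-3)·(-4)]| = 6, so the area is 3.
The number of boundary lattice points is Σ gcd(|Δx|,|Δy|) = gcd(2,3) + gcd(2,0) + gcd(0,3) = 1+2+3 = 6.
By Pick's theorem A = I + B/2 − 1, so I = 3 − 6/2 + 1 = 1.

1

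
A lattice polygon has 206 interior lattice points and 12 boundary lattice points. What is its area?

211

By Pick's theorem, A = I + B/2 − 1 = 206 + 12/2 − 1 = 211.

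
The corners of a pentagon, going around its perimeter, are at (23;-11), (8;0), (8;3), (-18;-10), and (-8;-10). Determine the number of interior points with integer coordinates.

By the shoelace formula, twice the signed area is |[23·0 − 8·(-11)] + [8·3 − 8·0] + [8·(-10) − (-18)·3] + [(-18)·(-10) − (-8)·(-10)] + [(-8)·(-11) − 23·(-10)]| = 504, so the area is 252.
Summing gcd(|Δx|,|Δy|) over the edges gives the boundary count: gcd(15,11) + gcd(0,3) + gcd(26,13) + gcd(10,0) + gcd(31,1) = 1+3+13+10+1 = 28.
Pick's theorem gives I = A − B/2 + 1 = 252 − 28/2 + 1 = 239.

239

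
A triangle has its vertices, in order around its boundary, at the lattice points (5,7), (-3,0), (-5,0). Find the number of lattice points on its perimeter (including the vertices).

4

Summing gcd(|Δx|,|Δy|) over the edges gives the boundary count: gcd(8,7) + gcd(2,0) + gcd(10,7) = 1+2+1 = 4.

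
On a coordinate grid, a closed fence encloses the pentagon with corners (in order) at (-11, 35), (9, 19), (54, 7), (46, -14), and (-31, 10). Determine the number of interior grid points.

The shoelace formula gives twice the area as |((-11)·19 − 9·35) + (9·7 − 54·19) + (54·(-14) − 46·7) + (46·10 − (-31)·(-14)) + ((-31)·35 − (-11)·10)| = 3514, so the area is 1757.
The number of boundary lattice points is Σ gcd(|Δx|,|Δy|) = gcd(20,16) + gcd(45,12) + gcd(8,21) + gcd(77,24) + gcd(20,25) = 4+3+1+1+5 = 14.
Pick's theorem gives I = A − B/2 + 1 = 1757 − 14/2 + 1 = 1751.

1751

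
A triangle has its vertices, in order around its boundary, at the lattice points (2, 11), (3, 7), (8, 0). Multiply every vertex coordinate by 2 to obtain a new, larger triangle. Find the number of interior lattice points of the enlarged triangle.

24

Using the shoelace formula, 2A = |(2·7 − 3·11) + (3·0 − 8·7) + (8·11 − 2·0)| = 13, so the area is 6.5.
Summing gcd(|Δx|,|Δy|) over the edges gives the boundary count: gcd(1,4) + gcd(5,7) + gcd(6,11) = 1+1+1 = 3.
Scaling by 2 multiplies the area by 2² = 4 (so the new area is 26) and multiplies the boundary lattice-point count by 2, giving 6.
By Pick's theorem, the interior count of the dilated polygon is 26 − 6/2 + 1 = 24.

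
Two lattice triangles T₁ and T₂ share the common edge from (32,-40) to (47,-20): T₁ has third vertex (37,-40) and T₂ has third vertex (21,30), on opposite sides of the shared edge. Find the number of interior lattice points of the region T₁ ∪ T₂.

677

The union is the simple quadrilateral with vertices (32,-40), (37,-40), (47,-20), (21,30) in order.
By the shoelace formula, twice the signed area is |[32·(-40) − 37·(-40)] + [37·(-20) − 47·(-40)] + [47·30 − 21·(-20)] + [21·(-40) − 32·30]| = 1370, so the area is 685.
The number of boundary lattice points is Σ gcd(|Δx|,|Δy|) = gcd(5,0) + gcd(10,20) + gcd(26,50) + gcd(11,70) = 5+10+2+1 = 18.
By Pick's theorem I = A − B/2 + 1 = 685 − 18/2 + 1 = 677.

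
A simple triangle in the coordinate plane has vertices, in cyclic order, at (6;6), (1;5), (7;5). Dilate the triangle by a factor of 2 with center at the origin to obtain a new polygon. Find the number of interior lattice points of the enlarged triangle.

Using the shoelace formula, 2A = |[6·5 − 1·6] + [1·5 − 7·5] + [7·6 − 6·5]| = 6, so the area is 3.
Along each edge there are gcd(|Δx|,|Δy|)+1 lattice points, so counting each shared vertex once the boundary has gcd(5,1) + gcd(6,0) + gcd(1,1) = 1+6+1 = 8.
Scaling by 2 multiplies the area by 2² = 4 (so the new area is 12) and multiplies the boundary lattice-point count by 2, giving 16.
By Pick's theorem, the interior count of the dilated polygon is 12 − 16/2 + 1 = 5.

5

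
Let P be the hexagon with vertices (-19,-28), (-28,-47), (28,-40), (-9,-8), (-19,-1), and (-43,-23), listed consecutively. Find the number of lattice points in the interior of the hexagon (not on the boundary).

Using the shoelace formula, 2A = |((-19)·(-47) − (-28)·(-28)) + ((-28)·(-40) − 28·(-47)) + (28·(-8) − (-9)·(-40)) + ((-9)·(-1) − (-19)·(-8)) + ((-19)·(-23) − (-43)·(-1)) + ((-43)·(-28) − (-19)·(-23))| = 2979, so the area is 1489.5.
Summing gcd(|Δx|,|Δy|) over the edges gives the boundary count: gcd(9,19) + gcd(56,7) + gcd(37,32) + gcd(10,7) + gcd(24,22) + gcd(24,5) = 1+7+1+1+2+1 = 13.
Pick's theorem gives I = A − B/2 + 1 = 1489.5 − 13/2 + 1 = 1484.

1484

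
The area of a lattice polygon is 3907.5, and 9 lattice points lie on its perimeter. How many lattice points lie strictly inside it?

3904

Pick's theorem A = I + B/2 − 1 rearranges to I = A − B/2 + 1 = 3907.5 − 9/2 + 1 = 3904.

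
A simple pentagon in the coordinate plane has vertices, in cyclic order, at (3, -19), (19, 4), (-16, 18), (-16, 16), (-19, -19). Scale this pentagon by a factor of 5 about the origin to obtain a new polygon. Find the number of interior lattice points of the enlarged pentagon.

Using the shoelace formula, 2A = |[3·4 − 19·(-19)] + [19·18 − (-16)·4] + [(-16)·16 − (-16)·18] + [(-16)·(-19) − (-19)·16] + [(-19)·(-19) − 3·(-19)]| = 1837, so the area is 918.5.
Summing gcd(|Δx|,|Δy|) over the edges gives the boundary count: gcd(16,23) + gcd(35,14) + gcd(0,2) + gcd(3,35) + gcd(22,0) = 1+7+2+1+22 = 33.
Scaling by 5 multiplies the area by 5² = 25 (so the new area is 22962.5) and multiplies the boundary lattice-point count by 5, giving 165.
By Pick's theorem, the interior count of the dilated polygon is 22962.5 − 165/2 + 1 = 22881.

22881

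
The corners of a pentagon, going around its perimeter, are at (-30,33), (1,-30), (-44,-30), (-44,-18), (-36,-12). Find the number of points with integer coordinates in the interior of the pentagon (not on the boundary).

Using the shoelace formula, 2A = |[(-30)·(-30) − 1·33] + [1·(-30) − (-44)·(-30)] + [(-44)·(-18) − (-44)·(-30)] + [(-44)·(-12) − (-36)·(-18)] + [(-36)·33 − (-30)·(-12)]| = 2679, so the area is 2679/2.
Summing gcd(|Δx|,|Δy|) over the edges gives the boundary count: gcd(31,63) + gcd(45,0) + gcd(0,12) + gcd(8,6) + gcd(6,45) = 1+45+12+2+3 = 63.
Pick's theorem gives I = A − B/2 + 1 = 2679/2 − 63/2 + 1 = 1309.

1309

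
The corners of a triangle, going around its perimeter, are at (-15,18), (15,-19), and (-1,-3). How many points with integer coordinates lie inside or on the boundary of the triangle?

Using the shoelace formula, 2A = |((-15)·(-19) − 15·18) + (15·(-3) − (-1)·(-19)) + ((-1)·18 − (-15)·(-3))| = 112, so the area is 56.
The number of boundary lattice points is Σ gcd(|Δx|,|Δy|) = gcd(30,37) + gcd(16,16) + gcd(14,21) = 1+16+7 = 24.
Pick's theorem gives I = A − B/2 + 1 = 56 − 24/2 + 1 = 45, so the closed region contains I + B = 45 + 24 = 69 lattice points.

69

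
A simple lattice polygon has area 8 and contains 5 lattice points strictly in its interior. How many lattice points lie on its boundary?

Pick's theorem gives A = I + B/2 − 1, so B = 2(A − I + 1) = 2(8 − 5 + 1) = 8.

8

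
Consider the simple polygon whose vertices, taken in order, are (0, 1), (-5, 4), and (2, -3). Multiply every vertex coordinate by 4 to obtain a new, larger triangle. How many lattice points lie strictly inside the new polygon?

Using the shoelace formula, 2A = |(0·4 − (-5)·1) + ((-5)·(-3) − 2·4) + (2·1 − 0·(-3))| = 14, so the area is 7.
Along each edge there are gcd(|Δx|,|Δy|)+1 lattice points, so counting each shared vertex once the boundary has gcd(5,3) + gcd(7,7) + gcd(2,4) = 1+7+2 = 10.
Scaling by 4 multiplies the area by 4² = 16 (so the new area is 112) and multiplies the boundary lattice-point count by 4, giving 40.
By Pick's theorem, the interior count of the dilated polygon is 112 − 40/2 + 1 = 93.

93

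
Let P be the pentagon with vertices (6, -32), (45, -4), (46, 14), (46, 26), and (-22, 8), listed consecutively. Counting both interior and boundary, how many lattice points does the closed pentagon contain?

2200

Using the shoelace formula, 2A = |[6·(-4) − 45·(-32)] + [45·14 − 46·(-4)] + [46·26 − 46·14] + [46·8 − (-22)·26] + [(-22)·(-32) − 6·8]| = 4378, so the area is 2189.
Along each edge there are gcd(|Δx|,|Δy|)+1 lattice points, so counting each shared vertex once the boundary has gcd(39,28) + gcd(1,18) + gcd(0,12) + gcd(68,18) + gcd(28,40) = 1+1+12+2+4 = 20.
Pick's theorem gives I = A − B/2 + 1 = 2189 − 20/2 + 1 = 2180, so the closed region contains I + B = 2180 + 20 = 2200 lattice points.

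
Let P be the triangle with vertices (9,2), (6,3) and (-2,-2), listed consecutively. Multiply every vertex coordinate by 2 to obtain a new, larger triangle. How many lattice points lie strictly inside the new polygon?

44

The shoelace formula gives twice the area as |[9·3 − 6·2] + [6·(-2) − (-2)·3] + [(-2)·2 − 9·(-2)]| = 23, so the area is 23/2.
The number of boundary lattice points is Σ gcd(|Δx|,|Δy|) = gcd(3,1) + gcd(8,5) + gcd(11,4) = 1+1+1 = 3.
Scaling by 2 multiplies the area by 2² = 4 (so the new area is 46) and multiplies the boundary lattice-point count by 2, giving 6.
By Pick's theorem, the interior count of the dilated polygon is 46 − 6/2 + 1 = 44.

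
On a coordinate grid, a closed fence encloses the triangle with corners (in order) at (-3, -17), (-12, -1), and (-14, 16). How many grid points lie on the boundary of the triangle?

13

Along each edge there are gcd(|Δx|,|Δy|)+1 lattice points, so counting each shared vertex once the boundary has gcd(9,16) + gcd(2,17) + gcd(11,33) = 1+1+11 = 13.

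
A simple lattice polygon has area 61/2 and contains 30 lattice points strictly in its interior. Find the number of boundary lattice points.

Pick's theorem gives A = I + B/2 − 1, so B = 2(A − I + 1) = 2(61/2 − 30 + 1) = 3.

3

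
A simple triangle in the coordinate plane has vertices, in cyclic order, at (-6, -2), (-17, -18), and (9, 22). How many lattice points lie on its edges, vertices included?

The number of boundary lattice points is Σ gcd(|Δx|,|Δy|) = gcd(11,16) + gcd(26,40) + gcd(15,24) = 1+2+3 = 6.

6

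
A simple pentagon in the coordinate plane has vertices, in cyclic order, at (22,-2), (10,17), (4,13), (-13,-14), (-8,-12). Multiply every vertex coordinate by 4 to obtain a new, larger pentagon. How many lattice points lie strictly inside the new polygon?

7115

Using the shoelace formula, 2A = |(22·17 − 10·(-2)) + (10·13 − 4·17) + (4·(-14) − (-13)·13) + ((-13)·(-12) − (-8)·(-14)) + ((-8)·(-2) − 22·(-12))| = 893, so the area is 446.5.
Summing gcd(|Δx|,|Δy|) over the edges gives the boundary count: gcd(12,19) + gcd(6,4) + gcd(17,27) + gcd(5,2) + gcd(30,10) = 1+2+1+1+10 = 15.
Scaling by 4 multiplies the area by 4² = 16 (so the new area is 7144) and multiplies the boundary lattice-point count by 4, giving 60.
By Pick's theorem, the interior count of the dilated polygon is 7144 − 60/2 + 1 = 7115.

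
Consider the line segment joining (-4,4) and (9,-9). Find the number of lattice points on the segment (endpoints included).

The number of lattice points on a segment between lattice points is gcd(|Δx|,|Δy|) + 1 = gcd(13,13) + 1 = 13 + 1 = 14.

14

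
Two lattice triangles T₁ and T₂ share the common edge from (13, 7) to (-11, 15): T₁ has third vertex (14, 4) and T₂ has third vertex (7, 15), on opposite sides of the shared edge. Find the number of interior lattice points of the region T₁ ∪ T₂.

The union is the simple quadrilateral with vertices (13, 7), (14, 4), (-11, 15), (7, 15) in order.
The shoelace formula gives twice the area as |(13·4 − 14·7) + (14·15 − (-11)·4) + ((-11)·15 − 7·15) + (7·7 − 13·15)| = 208, so the area is 104.
Along each edge there are gcd(|Δx|,|Δy|)+1 lattice points, so counting each shared vertex once the boundary has gcd(1,3) + gcd(25,11) + gcd(18,0) + gcd(6,8) = 1+1+18+2 = 22.
By Pick's theorem I = A − B/2 + 1 = 104 − 22/2 + 1 = 94.

94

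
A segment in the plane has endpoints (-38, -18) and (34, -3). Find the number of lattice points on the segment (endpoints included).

4

The number of lattice points on a segment between lattice points is gcd(|Δx|,|Δy|) + 1 = gcd(72,15) + 1 = 3 + 1 = 4.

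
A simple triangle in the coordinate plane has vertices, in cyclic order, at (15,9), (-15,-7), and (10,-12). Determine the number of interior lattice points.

The shoelace formula gives twice the area as |[15·(-7) − (-15)·9] + [(-15)·(-12) − 10·(-7)] + [10·9 − 15·(-12)]| = 550, so the area is 275.
The number of boundary lattice points is Σ gcd(|Δx|,|Δy|) = gcd(30,16) + gcd(25,5) + gcd(5,21) = 2+5+1 = 8.
By Pick's theorem A = I + B/2 − 1, so I = 275 − 8/2 + 1 = 272.

272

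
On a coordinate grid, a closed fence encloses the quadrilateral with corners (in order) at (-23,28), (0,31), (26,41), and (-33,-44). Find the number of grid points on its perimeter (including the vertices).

6

The number of boundary lattice points is Σ gcd(|Δx|,|Δy|) = gcd(23,3) + gcd(26,10) + gcd(59,85) + gcd(10,72) = 1+2+1+2 = 6.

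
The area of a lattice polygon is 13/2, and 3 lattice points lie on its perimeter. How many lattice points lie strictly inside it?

6

From Pick's theorem, I = A − B/2 + 1 = 13/2 − 3/2 + 1 = 6.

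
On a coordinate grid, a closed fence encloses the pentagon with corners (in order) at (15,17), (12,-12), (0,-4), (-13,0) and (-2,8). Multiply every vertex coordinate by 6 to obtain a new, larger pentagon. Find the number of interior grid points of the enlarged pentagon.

13333

Using the shoelace formula, 2A = |(15·(-12) − 12·17) + (12·(-4) − 0·(-12)) + (0·0 − (-13)·(-4)) + ((-13)·8 − (-2)·0) + ((-2)·17 − 15·8)| = 742, so the area is 371.
Summing gcd(|Δx|,|Δy|) over the edges gives the boundary count: gcd(3,29) + gcd(12,8) + gcd(13,4) + gcd(11,8) + gcd(17,9) = 1+4+1+1+1 = 8.
Scaling by 6 multiplies the area by 6² = 36 (so the new area is 13356) and multiplies the boundary lattice-point count by 6, giving 48.
By Pick's theorem, the interior count of the dilated polygon is 13356 − 48/2 + 1 = 13333.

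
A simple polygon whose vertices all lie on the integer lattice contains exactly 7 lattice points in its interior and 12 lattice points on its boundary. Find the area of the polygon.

12

By Pick's theorem, A = I + B/2 − 1 = 7 + 12/2 − 1 = 12.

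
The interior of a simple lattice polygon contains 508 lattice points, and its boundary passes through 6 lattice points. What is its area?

510

By Pick's theorem, A = I + B/2 − 1 = 508 + 6/2 − 1 = 510.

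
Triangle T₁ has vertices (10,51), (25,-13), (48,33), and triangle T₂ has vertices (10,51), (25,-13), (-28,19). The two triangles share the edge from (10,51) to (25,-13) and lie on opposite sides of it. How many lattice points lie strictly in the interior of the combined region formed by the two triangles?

The union is the simple quadrilateral with vertices (10,51), (48,33), (25,-13), (-28,19) in order.
Using the shoelace formula, 2A = |[10·33 − 48·51] + [48·(-13) − 25·33] + [25·19 − (-28)·(-13)] + [(-28)·51 − 10·19]| = 5074, so the area is 2537.
The number of boundary lattice points is Σ gcd(|Δx|,|Δy|) = gcd(38,18) + gcd(23,46) + gcd(53,32) + gcd(38,32) = 2+23+1+2 = 28.
By Pick's theorem I = A − B/2 + 1 = 2537 − 28/2 + 1 = 2524.

2524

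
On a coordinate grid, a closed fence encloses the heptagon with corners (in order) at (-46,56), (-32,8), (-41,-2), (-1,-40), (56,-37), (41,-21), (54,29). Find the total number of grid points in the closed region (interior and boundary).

The shoelace formula gives twice the area as |[(-46)·8 − (-32)·56] + [(-32)·(-2) − (-41)·8] + [(-41)·(-40) − (-1)·(-2)] + [(-1)·(-37) − 56·(-40)] + [56·(-21) − 41·(-37)] + [41·29 − 54·(-21)] + [54·56 − (-46)·29]| = 12753, so the area is 12753/2.
The number of boundary lattice points is Σ gcd(|Δx|,|Δy|) = gcd(14,48) + gcd(9,10) + gcd(40,38) + gcd(57,3) + gcd(15,16) + gcd(13,50) + gcd(100,27) = 2+1+2+3+1+1+1 = 11.
Pick's theorem gives I = A − B/2 + 1 = 12753/2 − 11/2 + 1 = 6372, so the closed region contains I + B = 6372 + 11 = 6383 lattice points.

6383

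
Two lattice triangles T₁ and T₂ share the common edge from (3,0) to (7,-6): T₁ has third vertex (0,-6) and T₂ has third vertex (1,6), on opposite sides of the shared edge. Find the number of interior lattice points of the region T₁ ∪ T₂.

19

The union is the simple quadrilateral with vertices (3,0), (0,-6), (7,-6), (1,6) in order.
The shoelace formula gives twice the area as |(3·(-6) − 0·0) + (0·(-6) − 7·(-6)) + (7·6 − 1·(-6)) + (1·0 − 3·6)| = 54, so the area is 27.
Along each edge there are gcd(|Δx|,|Δy|)+1 lattice points, so counting each shared vertex once the boundary has gcd(3,6) + gcd(7,0) + gcd(6,12) + gcd(2,6) = 3+7+6+2 = 18.
By Pick's theorem I = A − B/2 + 1 = 27 − 18/2 + 1 = 19.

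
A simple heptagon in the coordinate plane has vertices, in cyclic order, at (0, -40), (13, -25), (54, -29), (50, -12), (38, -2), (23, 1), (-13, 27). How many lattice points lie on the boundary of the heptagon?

Along each edge there are gcd(|Δx|,|Δy|)+1 lattice points, so counting each shared vertex once the boundary has gcd(13,15) + gcd(41,4) + gcd(4,17) + gcd(12,10) + gcd(15,3) + gcd(36,26) + gcd(13,67) = 1+1+1+2+3+2+1 = 11.

11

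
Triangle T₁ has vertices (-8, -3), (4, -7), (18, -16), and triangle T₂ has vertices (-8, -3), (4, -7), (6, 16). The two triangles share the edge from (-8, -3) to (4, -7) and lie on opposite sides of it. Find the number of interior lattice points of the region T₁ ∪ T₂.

161

The union is the simple quadrilateral with vertices (-8, -3), (18, -16), (4, -7), (6, 16) in order.
The shoelace formula gives twice the area as |((-8)·(-16) − 18·(-3)) + (18·(-7) − 4·(-16)) + (4·16 − 6·(-7)) + (6·(-3) − (-8)·16)| = 336, so the area is 168.
Summing gcd(|Δx|,|Δy|) over the edges gives the boundary count: gcd(26,13) + gcd(14,9) + gcd(2,23) + gcd(14,19) = 13+1+1+1 = 16.
By Pick's theorem I = A − B/2 + 1 = 168 − 16/2 + 1 = 161.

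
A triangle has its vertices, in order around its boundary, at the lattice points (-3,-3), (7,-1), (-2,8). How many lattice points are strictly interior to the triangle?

Using the shoelace formula, 2A = |[(-3)·(-1) − 7·(-3)] + [7·8 − (-2)·(-1)] + [(-2)·(-3) − (-3)·8]| = 108, so the area is 54.
Summing gcd(|Δx|,|Δy|) over the edges gives the boundary count: gcd(10,2) + gcd(9,9) + gcd(1,11) = 2+9+1 = 12.
By Pick's theorem A = I + B/2 − 1, so I = 54 − 12/2 + 1 = 49.

49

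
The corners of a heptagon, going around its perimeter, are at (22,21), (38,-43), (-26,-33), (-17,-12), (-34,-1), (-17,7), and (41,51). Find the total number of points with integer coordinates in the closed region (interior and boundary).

Using the shoelace formula, 2A = |(22·(-43) − 38·21) + (38·(-33) − (-26)·(-43)) + ((-26)·(-12) − (-17)·(-33)) + ((-17)·(-1) − (-34)·(-12)) + ((-34)·7 − (-17)·(-1)) + ((-17)·51 − 41·7) + (41·21 − 22·51)| = 6426, so the area is 3213.
The number of boundary lattice points is Σ gcd(|Δx|,|Δy|) = gcd(16,64) + gcd(64,10) + gcd(9,21) + gcd(17,11) + gcd(17,8) + gcd(58,44) + gcd(19,30) = 16+2+3+1+1+2+1 = 26.
Pick's theorem gives I = A − B/2 + 1 = 3213 − 26/2 + 1 = 3201, so the closed region contains I + B = 3201 + 26 = 3227 lattice points.

3227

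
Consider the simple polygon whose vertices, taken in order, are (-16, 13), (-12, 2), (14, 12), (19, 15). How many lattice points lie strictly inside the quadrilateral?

209

By the shoelace formula, twice the signed area is |[(-16)·2 − (-12)·13] + [(-12)·12 − 14·2] + [14·15 − 19·12] + [19·13 − (-16)·15]| = 421, so the area is 210.5.
The number of boundary lattice points is Σ gcd(|Δx|,|Δy|) = gcd(4,11) + gcd(26,10) + gcd(5,3) + gcd(35,2) = 1+2+1+1 = 5.
By Pick's theorem A = I + B/2 − 1, so I = 210.5 − 5/2 + 1 = 209.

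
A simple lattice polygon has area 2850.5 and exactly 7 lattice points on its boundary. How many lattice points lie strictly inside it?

Pick's theorem A = I + B/2 − 1 rearranges to I = A − B/2 + 1 = 2850.5 − 7/2 + 1 = 2848.

2848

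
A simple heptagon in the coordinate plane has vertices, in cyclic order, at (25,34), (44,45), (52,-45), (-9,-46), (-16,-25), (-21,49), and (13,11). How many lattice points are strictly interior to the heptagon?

4998

Using the shoelace formula, 2A = |(25·45 − 44·34) + (44·(-45) − 52·45) + (52·(-46) − (-9)·(-45)) + ((-9)·(-25) − (-16)·(-46)) + ((-16)·49 − (-21)·(-25)) + ((-21)·11 − 13·49) + (13·34 − 25·11)| = 10009, so the area is 10009/2.
The number of boundary lattice points is Σ gcd(|Δx|,|Δy|) = gcd(19,11) + gcd(8,90) + gcd(61,1) + gcd(7,21) + gcd(5,74) + gcd(34,38) + gcd(12,23) = 1+2+1+7+1+2+1 = 15.
Pick's theorem gives I = A − B/2 + 1 = 10009/2 − 15/2 + 1 = 4998.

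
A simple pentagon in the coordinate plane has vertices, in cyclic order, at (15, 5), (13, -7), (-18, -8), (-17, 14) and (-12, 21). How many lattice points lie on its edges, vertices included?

6

Along each edge there are gcd(|Δx|,|Δy|)+1 lattice points, so counting each shared vertex once the boundary has gcd(2,12) + gcd(31,1) + gcd(1,22) + gcd(5,7) + gcd(27,16) = 2+1+1+1+1 = 6.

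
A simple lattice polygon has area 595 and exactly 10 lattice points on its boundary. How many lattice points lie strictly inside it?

From Pick's theorem, I = A − B/2 + 1 = 595 − 10/2 + 1 = 591.

591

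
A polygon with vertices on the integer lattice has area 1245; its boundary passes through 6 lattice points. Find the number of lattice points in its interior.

1243

From Pick's theorem, I = A − B/2 + 1 = 1245 − 6/2 + 1 = 1243.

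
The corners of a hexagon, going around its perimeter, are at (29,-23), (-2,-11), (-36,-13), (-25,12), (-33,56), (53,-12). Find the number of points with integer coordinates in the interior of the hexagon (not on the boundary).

2965

The shoelace formula gives twice the area as |[29·(-11) − (-2)·(-23)] + [(-2)·(-13) − (-36)·(-11)] + [(-36)·12 − (-25)·(-13)] + [(-25)·56 − (-33)·12] + [(-33)·(-12) − 53·56] + [53·(-23) − 29·(-12)]| = 5939, so the area is 2969.5.
Along each edge there are gcd(|Δx|,|Δy|)+1 lattice points, so counting each shared vertex once the boundary has gcd(31,12) + gcd(34,2) + gcd(11,25) + gcd(8,44) + gcd(86,68) + gcd(24,11) = 1+2+1+4+2+1 = 11.
By Pick's theorem A = I + B/2 − 1, so I = 2969.5 − 11/2 + 1 = 2965.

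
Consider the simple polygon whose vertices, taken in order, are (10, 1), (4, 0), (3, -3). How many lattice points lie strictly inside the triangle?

The shoelace formula gives twice the area as |[10·0 − 4·1] + [4·(-3) − 3·0] + [3·1 − 10·(-3)]| = 17, so the area is 8.5.
Along each edge there are gcd(|Δx|,|Δy|)+1 lattice points, so counting each shared vertex once the boundary has gcd(6,1) + gcd(1,3) + gcd(7,4) = 1+1+1 = 3.
By Pick's theorem A = I + B/2 − 1, so I = 8.5 − 3/2 + 1 = 8.

8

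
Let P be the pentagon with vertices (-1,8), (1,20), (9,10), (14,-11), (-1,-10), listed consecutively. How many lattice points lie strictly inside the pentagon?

By the shoelace formula, twice the signed area is |((-1)·20 − 1·8) + (1·10 − 9·20) + (9·(-11) − 14·10) + (14·(-10) − (-1)·(-11)) + ((-1)·8 − (-1)·(-10))| = 606, so the area is 303.
The number of boundary lattice points is Σ gcd(|Δx|,|Δy|) = gcd(2,12) + gcd(8,10) + gcd(5,21) + gcd(15,1) + gcd(0,18) = 2+2+1+1+18 = 24.
By Pick's theorem A = I + B/2 − 1, so I = 303 − 24/2 + 1 = 292.

292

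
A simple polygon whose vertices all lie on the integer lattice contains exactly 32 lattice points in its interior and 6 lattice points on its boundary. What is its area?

By Pick's theorem, A = I + B/2 − 1 = 32 + 6/2 − 1 = 34.

34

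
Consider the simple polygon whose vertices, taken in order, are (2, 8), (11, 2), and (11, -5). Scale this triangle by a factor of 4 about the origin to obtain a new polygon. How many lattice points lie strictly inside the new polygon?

By the shoelace formula, twice the signed area is |[2·2 − 11·8] + [11·(-5) − 11·2] + [11·8 − 2·(-5)]| = 63, so the area is 63/2.
Summing gcd(|Δx|,|Δy|) over the edges gives the boundary count: gcd(9,6) + gcd(0,7) + gcd(9,13) = 3+7+1 = 11.
Scaling by 4 multiplies the area by 4² = 16 (so the new area is 504) and multiplies the boundary lattice-point count by 4, giving 44.
By Pick's theorem, the interior count of the dilated polygon is 504 − 44/2 + 1 = 483.

483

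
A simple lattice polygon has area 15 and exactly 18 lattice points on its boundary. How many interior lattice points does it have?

7

Pick's theorem A = I + B/2 − 1 rearranges to I = A − B/2 + 1 = 15 − 18/2 + 1 = 7.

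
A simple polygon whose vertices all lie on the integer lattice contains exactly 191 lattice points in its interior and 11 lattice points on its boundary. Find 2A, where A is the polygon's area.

391

By Pick's theorem, A = I + B/2 − 1 = 191 + 11/2 − 1 = 391/2.
Hence 2A = 391.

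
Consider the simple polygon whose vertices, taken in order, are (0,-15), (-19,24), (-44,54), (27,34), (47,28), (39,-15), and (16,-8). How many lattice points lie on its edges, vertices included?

12

The number of boundary lattice points is Σ gcd(|Δx|,|Δy|) = gcd(19,39) + gcd(25,30) + gcd(71,20) + gcd(20,6) + gcd(8,43) + gcd(23,7) + gcd(16,7) = 1+5+1+2+1+1+1 = 12.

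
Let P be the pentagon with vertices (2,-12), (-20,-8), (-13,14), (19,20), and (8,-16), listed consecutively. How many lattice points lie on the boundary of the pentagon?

The number of boundary lattice points is Σ gcd(|Δx|,|Δy|) = gcd(22,4) + gcd(7,22) + gcd(32,6) + gcd(11,36) + gcd(6,4) = 2+1+2+1+2 = 8.

8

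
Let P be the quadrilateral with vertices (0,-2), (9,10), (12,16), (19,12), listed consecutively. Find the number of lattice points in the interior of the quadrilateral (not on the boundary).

The shoelace formula gives twice the area as |[0·10 − 9·(-2)] + [9·16 − 12·10] + [12·12 − 19·16] + [19·(-2) − 0·12]| = 156, so the area is 78.
The number of boundary lattice points is Σ gcd(|Δx|,|Δy|) = gcd(9,12) + gcd(3,6) + gcd(7,4) + gcd(19,14) = 3+3+1+1 = 8.
Pick's theorem gives I = A − B/2 + 1 = 78 − 8/2 + 1 = 75.

75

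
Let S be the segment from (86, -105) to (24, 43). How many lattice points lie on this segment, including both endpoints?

The number of lattice points on a segment between lattice points is gcd(|Δx|,|Δy|) + 1 = gcd(62,148) + 1 = 2 + 1 = 3.

3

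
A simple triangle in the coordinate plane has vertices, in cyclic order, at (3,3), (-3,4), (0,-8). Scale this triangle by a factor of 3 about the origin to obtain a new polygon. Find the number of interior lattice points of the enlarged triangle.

304

By the shoelace formula, twice the signed area is |[3·4 − (-3)·3] + [(-3)·(-8) − 0·4] + [0·3 − 3·(-8)]| = 69, so the area is 34.5.
The number of boundary lattice points is Σ gcd(|Δx|,|Δy|) = gcd(6,1) + gcd(3,12) + gcd(3,11) = 1+3+1 = 5.
Scaling by 3 multiplies the area by 3² = 9 (so the new area is 621/2) and multiplies the boundary lattice-point count by 3, giving 15.
By Pick's theorem, the interior count of the dilated polygon is 621/2 − 15/2 + 1 = 304.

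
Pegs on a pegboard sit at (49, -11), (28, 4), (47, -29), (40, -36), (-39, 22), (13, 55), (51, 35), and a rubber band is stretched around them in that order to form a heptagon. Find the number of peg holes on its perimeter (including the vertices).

Summing gcd(|Δx|,|Δy|) over the edges gives the boundary count: gcd(21,15) + gcd(19,33) + gcd(7,7) + gcd(79,58) + gcd(52,33) + gcd(38,20) + gcd(2,46) = 3+1+7+1+1+2+2 = 17.

17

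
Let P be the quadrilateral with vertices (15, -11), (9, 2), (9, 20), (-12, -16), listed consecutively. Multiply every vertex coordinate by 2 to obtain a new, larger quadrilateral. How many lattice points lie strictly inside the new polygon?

By the shoelace formula, twice the signed area is |(15·2 − 9·(-11)) + (9·20 − 9·2) + (9·(-16) − (-12)·20) + ((-12)·(-11) − 15·(-16))| = 759, so the area is 379.5.
Along each edge there are gcd(|Δx|,|Δy|)+1 lattice points, so counting each shared vertex once the boundary has gcd(6,13) + gcd(0,18) + gcd(21,36) + gcd(27,5) = 1+18+3+1 = 23.
Scaling by 2 multiplies the area by 2² = 4 (so the new area is 1518) and multiplies the boundary lattice-point count by 2, giving 46.
By Pick's theorem, the interior count of the dilated polygon is 1518 − 46/2 + 1 = 1496.

1496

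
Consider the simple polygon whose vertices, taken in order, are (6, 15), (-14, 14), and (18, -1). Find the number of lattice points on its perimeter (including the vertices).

6

Summing gcd(|Δx|,|Δy|) over the edges gives the boundary count: gcd(20,1) + gcd(32,15) + gcd(12,16) = 1+1+4 = 6.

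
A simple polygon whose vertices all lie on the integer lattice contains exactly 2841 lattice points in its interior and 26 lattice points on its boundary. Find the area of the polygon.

By Pick's theorem, A = I + B/2 − 1 = 2841 + 26/2 − 1 = 2853.

2853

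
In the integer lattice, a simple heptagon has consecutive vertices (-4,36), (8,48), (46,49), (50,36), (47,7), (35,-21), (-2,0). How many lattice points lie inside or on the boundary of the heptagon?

By the shoelace formula, twice the signed area is |[(-4)·48 − 8·36] + [8·49 − 46·48] + [46·36 − 50·49] + [50·7 − 47·36] + [47·(-21) − 35·7] + [35·0 − (-2)·(-21)] + [(-2)·36 − (-4)·0]| = 5778, so the area is 2889.
Along each edge there are gcd(|Δx|,|Δy|)+1 lattice points, so counting each shared vertex once the boundary has gcd(12,12) + gcd(38,1) + gcd(4,13) + gcd(3,29) + gcd(12,28) + gcd(37,21) + gcd(2,36) = 12+1+1+1+4+1+2 = 22.
Pick's theorem gives I = A − B/2 + 1 = 2889 − 22/2 + 1 = 2879, so the closed region contains I + B = 2879 + 22 = 2901 lattice points.

2901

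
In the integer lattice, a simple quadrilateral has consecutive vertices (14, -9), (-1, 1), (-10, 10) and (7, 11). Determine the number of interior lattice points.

Using the shoelace formula, 2A = |(14·1 − (-1)·(-9)) + ((-1)·10 − (-10)·1) + ((-10)·11 − 7·10) + (7·(-9) − 14·11)| = 392, so the area is 196.
Summing gcd(|Δx|,|Δy|) over the edges gives the boundary count: gcd(15,10) + gcd(9,9) + gcd(17,1) + gcd(7,20) = 5+9+1+1 = 16.
Pick's theorem gives I = A − B/2 + 1 = 196 − 16/2 + 1 = 189.

189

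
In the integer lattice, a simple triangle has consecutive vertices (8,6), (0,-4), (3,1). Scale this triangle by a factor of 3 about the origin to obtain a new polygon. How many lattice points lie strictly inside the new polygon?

34

By the shoelace formula, twice the signed area is |(8·(-4) − 0·6) + (0·1 − 3·(-4)) + (3·6 − 8·1)| = 10, so the area is 5.
The number of boundary lattice points is Σ gcd(|Δx|,|Δy|) = gcd(8,10) + gcd(3,5) + gcd(5,5) = 2+1+5 = 8.
Scaling by 3 multiplies the area by 3² = 9 (so the new area is 45) and multiplies the boundary lattice-point count by 3, giving 24.
By Pick's theorem, the interior count of the dilated polygon is 45 − 24/2 + 1 = 34.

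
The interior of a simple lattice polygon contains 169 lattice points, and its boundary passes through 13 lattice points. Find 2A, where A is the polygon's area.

349

By Pick's theorem, A = I + B/2 − 1 = 169 + 13/2 − 1 = 349/2.
Hence 2A = 349.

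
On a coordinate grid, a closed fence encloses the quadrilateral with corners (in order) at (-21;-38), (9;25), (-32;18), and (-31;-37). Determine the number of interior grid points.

1459

Using the shoelace formula, 2A = |[(-21)·25 − 9·(-38)] + [9·18 − (-32)·25] + [(-32)·(-37) − (-31)·18] + [(-31)·(-38) − (-21)·(-37)]| = 2922, so the area is 1461.
Summing gcd(|Δx|,|Δy|) over the edges gives the boundary count: gcd(30,63) + gcd(41,7) + gcd(1,55) + gcd(10,1) = 3+1+1+1 = 6.
Pick's theorem gives I = A − B/2 + 1 = 1461 − 6/2 + 1 = 1459.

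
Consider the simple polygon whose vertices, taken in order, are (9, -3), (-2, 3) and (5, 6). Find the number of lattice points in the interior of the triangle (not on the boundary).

By the shoelace formula, twice the signed area is |[9·3 − (-2)·(-3)] + [(-2)·6 − 5·3] + [5·(-3) − 9·6]| = 75, so the area is 75/2.
The number of boundary lattice points is Σ gcd(|Δx|,|Δy|) = gcd(11,6) + gcd(7,3) + gcd(4,9) = 1+1+1 = 3.
By Pick's theorem A = I + B/2 − 1, so I = 75/2 − 3/2 + 1 = 37.

37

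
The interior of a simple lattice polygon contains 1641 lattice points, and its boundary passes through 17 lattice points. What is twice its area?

Pick's theorem states A = I + B/2 − 1, so A = 1641 + 17/2 − 1 = 3297/2.
Hence 2A = 3297.

3297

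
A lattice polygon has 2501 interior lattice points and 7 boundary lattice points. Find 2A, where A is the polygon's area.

Pick's theorem states A = I + B/2 − 1, so A = 2501 + 7/2 − 1 = 5007/2.
Hence 2A = 5007.

5007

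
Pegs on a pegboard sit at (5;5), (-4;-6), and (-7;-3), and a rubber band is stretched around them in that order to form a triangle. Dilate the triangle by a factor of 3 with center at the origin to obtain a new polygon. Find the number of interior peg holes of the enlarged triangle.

Using the shoelace formula, 2A = |(5·(-6) − (-4)·5) + ((-4)·(-3) − (-7)·(-6)) + ((-7)·5 − 5·(-3))| = 60, so the area is 30.
The number of boundary lattice points is Σ gcd(|Δx|,|Δy|) = gcd(9,11) + gcd(3,3) + gcd(12,8) = 1+3+4 = 8.
Scaling by 3 multiplies the area by 3² = 9 (so the new area is 270) and multiplies the boundary lattice-point count by 3, giving 24.
By Pick's theorem, the interior count of the dilated polygon is 270 − 24/2 + 1 = 259.

259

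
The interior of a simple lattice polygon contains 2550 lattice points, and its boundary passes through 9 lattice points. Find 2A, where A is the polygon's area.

Pick's theorem states A = I + B/2 − 1, so A = 2550 + 9/2 − 1 = 5107/2.
Hence 2A = 5107.

5107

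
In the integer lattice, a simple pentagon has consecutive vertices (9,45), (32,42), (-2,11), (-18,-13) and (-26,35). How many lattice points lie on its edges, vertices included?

The number of boundary lattice points is Σ gcd(|Δx|,|Δy|) = gcd(23,3) + gcd(34,31) + gcd(16,24) + gcd(8,48) + gcd(35,10) = 1+1+8+8+5 = 23.

23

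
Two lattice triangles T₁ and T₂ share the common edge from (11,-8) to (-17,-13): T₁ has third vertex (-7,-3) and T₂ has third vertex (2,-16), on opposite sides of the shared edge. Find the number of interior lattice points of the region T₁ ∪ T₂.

The union is the simple quadrilateral with vertices (11,-8), (-7,-3), (-17,-13), (2,-16) in order.
The shoelace formula gives twice the area as |[11·(-3) − (-7)·(-8)] + [(-7)·(-13) − (-17)·(-3)] + [(-17)·(-16) − 2·(-13)] + [2·(-8) − 11·(-16)]| = 409, so the area is 409/2.
Along each edge there are gcd(|Δx|,|Δy|)+1 lattice points, so counting each shared vertex once the boundary has gcd(18,5) + gcd(10,10) + gcd(19,3) + gcd(9,8) = 1+10+1+1 = 13.
By Pick's theorem I = A − B/2 + 1 = 409/2 − 13/2 + 1 = 199.

199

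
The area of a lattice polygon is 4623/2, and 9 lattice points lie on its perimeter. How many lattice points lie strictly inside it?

Pick's theorem A = I + B/2 − 1 rearranges to I = A − B/2 + 1 = 4623/2 − 9/2 + 1 = 2308.

2308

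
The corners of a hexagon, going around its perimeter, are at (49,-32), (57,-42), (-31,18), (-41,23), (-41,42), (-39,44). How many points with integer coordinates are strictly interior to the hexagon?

By the shoelace formula, twice the signed area is |(49·(-42) − 57·(-32)) + (57·18 − (-31)·(-42)) + ((-31)·23 − (-41)·18) + ((-41)·42 − (-41)·23) + ((-41)·44 − (-39)·42) + ((-39)·(-32) − 49·44)| = 2338, so the area is 1169.
Along each edge there are gcd(|Δx|,|Δy|)+1 lattice points, so counting each shared vertex once the boundary has gcd(8,10) + gcd(88,60) + gcd(10,5) + gcd(0,19) + gcd(2,2) + gcd(88,76) = 2+4+5+19+2+4 = 36.
By Pick's theorem A = I + B/2 − 1, so I = 1169 − 36/2 + 1 = 1152.

1152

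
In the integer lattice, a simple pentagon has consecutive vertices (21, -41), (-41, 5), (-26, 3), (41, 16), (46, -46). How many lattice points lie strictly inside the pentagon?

2821

The shoelace formula gives twice the area as |(21·5 − (-41)·(-41)) + ((-41)·3 − (-26)·5) + ((-26)·16 − 41·3) + (41·(-46) − 46·16) + (46·(-41) − 21·(-46))| = 5650, so the area is 2825.
The number of boundary lattice points is Σ gcd(|Δx|,|Δy|) = gcd(62,46) + gcd(15,2) + gcd(67,13) + gcd(5,62) + gcd(25,5) = 2+1+1+1+5 = 10.
Pick's theorem gives I = A − B/2 + 1 = 2825 − 10/2 + 1 = 2821.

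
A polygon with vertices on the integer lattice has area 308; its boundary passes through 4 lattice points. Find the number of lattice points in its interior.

From Pick's theorem, I = A − B/2 + 1 = 308 − 4/2 + 1 = 307.

307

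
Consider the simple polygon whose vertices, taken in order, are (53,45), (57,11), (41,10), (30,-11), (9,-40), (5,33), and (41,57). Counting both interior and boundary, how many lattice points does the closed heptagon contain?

2747

The shoelace formula gives twice the area as |(53·11 − 57·45) + (57·10 − 41·11) + (41·(-11) − 30·10) + (30·(-40) − 9·(-11)) + (9·33 − 5·(-40)) + (5·57 − 41·33) + (41·45 − 53·57)| = 5462, so the area is 2731.
The number of boundary lattice points is Σ gcd(|Δx|,|Δy|) = gcd(4,34) + gcd(16,1) + gcd(11,21) + gcd(21,29) + gcd(4,73) + gcd(36,24) + gcd(12,12) = 2+1+1+1+1+12+12 = 30.
Pick's theorem gives I = A − B/2 + 1 = 2731 − 30/2 + 1 = 2717, so the closed region contains I + B = 2717 + 30 = 2747 lattice points.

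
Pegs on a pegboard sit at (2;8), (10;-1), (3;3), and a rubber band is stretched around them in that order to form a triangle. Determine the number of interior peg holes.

Using the shoelace formula, 2A = |(2·(-1) − 10·8) + (10·3 − 3·(-1)) + (3·8 − 2·3)| = 31, so the area is 15.5.
Along each edge there are gcd(|Δx|,|Δy|)+1 lattice points, so counting each shared vertex once the boundary has gcd(8,9) + gcd(7,4) + gcd(1,5) = 1+1+1 = 3.
By Pick's theorem A = I + B/2 − 1, so I = 15.5 − 3/2 + 1 = 15.

15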